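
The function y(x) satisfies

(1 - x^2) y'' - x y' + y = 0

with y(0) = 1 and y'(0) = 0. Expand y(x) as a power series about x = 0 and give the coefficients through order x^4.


Ansatz: y(x) = sum_{n>=0} a_n x^n, so y'(x) = sum_{n>=1} n a_n x^(n-1) and y''(x) = sum_{n>=2} n(n-1) a_n x^(n-2).
Substitute into P(x) y'' + Q(x) y' + R(x) y = 0 with P(x) = 1 - x^2, Q(x) = -x, R(x) = 1, and match powers of x.
Initial conditions: a_0 = 1, a_1 = 0.
Setting the coefficient of each power of x to zero and solving order by order (substituting the coefficients already found):
  x^0: 2 a_2 + a_0 = 0  ->  2 a_2 = -a_0 = -1  ->  a_2 = -1/2
  x^1: 6 a_3 = 0  ->  a_3 = 0
  x^2: 12 a_4 - 3 a_2 = 0  ->  12 a_4 = 3 a_2 = -3/2  ->  a_4 = -1/8
Truncated series: y(x) = 1 - (1/2) x^2 - (1/8) x^4 + O(x^5).

a_0 = 1; a_1 = 0; a_2 = -1/2; a_3 = 0; a_4 = -1/8


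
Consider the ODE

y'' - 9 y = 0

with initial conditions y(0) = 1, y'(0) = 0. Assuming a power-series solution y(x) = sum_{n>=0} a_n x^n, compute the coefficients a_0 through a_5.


Ansatz: y(x) = sum_{n>=0} a_n x^n, so y'(x) = sum_{n>=1} n a_n x^(n-1) and y''(x) = sum_{n>=2} n(n-1) a_n x^(n-2).
Substitute into P(x) y'' + Q(x) y' + R(x) y = 0 with P(x) = 1, Q(x) = 0, R(x) = -9, and match powers of x.
Initial conditions: a_0 = 1, a_1 = 0.
Setting the coefficient of each power of x to zero and solving order by order (substituting the coefficients already found):
  x^0: 2 a_2 - 9 a_0 = 0  ->  2 a_2 = 9 a_0 = 9  ->  a_2 = 9/2
  x^1: 6 a_3 - 9 a_1 = 0  ->  6 a_3 = 9 a_1 = 0  ->  a_3 = 0
  x^2: 12 a_4 - 9 a_2 = 0  ->  12 a_4 = 9 a_2 = 81/2  ->  a_4 = 27/8
  x^3: 20 a_5 - 9 a_3 = 0  ->  20 a_5 = 9 a_3 = 0  ->  a_5 = 0
Truncated series: y(x) = 1 + (9/2) x^2 + (27/8) x^4 + O(x^6).

a_0 = 1; a_1 = 0; a_2 = 9/2; a_3 = 0; a_4 = 27/8; a_5 = 0


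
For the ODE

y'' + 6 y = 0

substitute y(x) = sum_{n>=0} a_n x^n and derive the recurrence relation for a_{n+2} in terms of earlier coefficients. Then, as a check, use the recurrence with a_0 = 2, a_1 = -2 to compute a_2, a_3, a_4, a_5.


Substitute y = sum_n a_n x^n into y'' + (const) y = 0.
y''(x) = sum_{n>=0} (n+2)(n+1) a_{n+2} x^n.
The ODE becomes sum_n [(n+2)(n+1) a_{n+2} + 6 a_n] x^n = 0.
Setting each coefficient to zero gives the recurrence:
  (n+2)(n+1) a_{n+2} + 6 a_n = 0,
  a_{n+2} = -6 / ((n+1)(n+2)) a_n.

Check with a_0 = 2, a_1 = -2 (apply the recurrence for n = 0, 1, 2, 3): a_0 = 2, a_1 = -2, a_2 = -6, a_3 = 2, a_4 = 3, a_5 = -3/5.

a_{n+2} = -6/((n+1)(n+2)) * a_n; check: a_0 = 2, a_1 = -2, a_2 = -6, a_3 = 2, a_4 = 3, a_5 = -3/5


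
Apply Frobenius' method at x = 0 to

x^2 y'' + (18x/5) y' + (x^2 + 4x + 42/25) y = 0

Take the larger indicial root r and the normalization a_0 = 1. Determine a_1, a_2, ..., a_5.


Write in Frobenius form y'' + (p(x)/x) y' + (q(x)/x^2) y = 0:
  p(x) = 18/5,  q(x) = x^2 + 4x + 42/25.
Indicial equation: r(r-1) + (18/5) r + (42/25) = 0 -> roots r_1 = -6/5, r_2 = -7/5.
Take r = r_1 = -6/5. Let y(x) = x^r sum_{n>=0} a_n x^n with a_0 = 1.
Substitute y = x^r sum a_n x^n and match x^{r+n}. The recurrence is
  D(n) a_n + 4 a_{n-1} + 1 a_{n-2} = 0,  where D(n) = (r+n)(r+n-1) + (18/5)(r+n) + (42/25).
  a_n = [-4 a_{n-1} - 1 a_{n-2}] / D(n).
Since the indicial polynomial factors as (r - r_1)(r - r_2), D(n) = (r_1 + n - r_1)(r_1 + n - r_2) = n(n + 1/5).
Evaluating step by step (a_0 = 1):
  n = 1: D(1) = 1(1 + 1/5) = 6/5; numerator = -4(1) = -4; a_1 = (-4)/(6/5) = -10/3
  n = 2: D(2) = 2(2 + 1/5) = 22/5; numerator = -4(-10/3) - 1(1) = 37/3; a_2 = (37/3)/(22/5) = 185/66
  n = 3: D(3) = 3(3 + 1/5) = 48/5; numerator = -4(185/66) - 1(-10/3) = -260/33; a_3 = (-260/33)/(48/5) = -325/396
  n = 4: D(4) = 4(4 + 1/5) = 84/5; numerator = -4(-325/396) - 1(185/66) = 95/198; a_4 = (95/198)/(84/5) = 475/16632
  n = 5: D(5) = 5(5 + 1/5) = 26; numerator = -4(475/16632) - 1(-325/396) = 5875/8316; a_5 = (5875/8316)/(26) = 5875/216216

r = -6/5; a_0 = 1; a_1 = -10/3; a_2 = 185/66; a_3 = -325/396; a_4 = 475/16632; a_5 = 5875/216216


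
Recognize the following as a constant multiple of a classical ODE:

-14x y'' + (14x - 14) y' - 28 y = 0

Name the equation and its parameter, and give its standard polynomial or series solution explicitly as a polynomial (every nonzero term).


All three coefficients share the factor -14; dividing through by -14 gives  x y'' + (1 - x) y' + 2 y = 0.
This matches the Laguerre equation x y'' + (1 - x) y' + n y = 0 with n = 2; the polynomial solution is L_2(x).
With y = sum_k a_k x^k, matching x^k gives (k+1)k a_{k+1} + (k+1) a_{k+1} - k a_k + n a_k = 0, i.e. (k+1)^2 a_{k+1} = (k - n) a_k = (k - 2) a_k. The right side vanishes at k = 2, so the series terminates at degree 2.
Standard normalization L_n(0) = 1 gives a_0 = 1. Work upward with a_{k+1} = (k - 2) a_k / (k+1)^2:
  a_1 = (0 - 2)(1) / 1^2 = -2/1 = -2
  a_2 = (1 - 2)(-2) / 2^2 = 2/4 = 1/2
Hence L_2(x) = x^2/2 - 2 x + 1.

L_2(x); series = x^2/2 - 2 x + 1


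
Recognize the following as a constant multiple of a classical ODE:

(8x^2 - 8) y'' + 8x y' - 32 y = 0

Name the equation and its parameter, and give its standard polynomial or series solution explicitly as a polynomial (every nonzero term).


All three coefficients share the factor -8; dividing through by -8 gives  (1 - x^2) y'' - x y' + 4 y = 0.
This matches the Chebyshev equation (1 - x^2) y'' - x y' + n^2 y = 0 (note the -x y' term, not -2x y') with n^2 = 4, so n = 2; the polynomial solution is T_2(x).
With y = sum_k a_k x^k, matching x^k gives (k+2)(k+1) a_{k+2} = (k^2 - n^2) a_k = (k - 2)(k + 2) a_k. The right side vanishes at k = 2, so the series with the parity of 2 terminates at degree 2.
Standard normalization: leading coefficient of T_n is 2^(n-1), so a_2 = 2^1 = 2. Work downward with a_k = (k+1)(k+2) a_{k+2} / ((k - 2)(k + 2)):
  a_0 = (1)(2)(2) / ((0 - 2)(0 + 2)) = 4/(-4) = -1
Hence T_2(x) = 2 x^2 - 1.

T_2(x); series = 2 x^2 - 1


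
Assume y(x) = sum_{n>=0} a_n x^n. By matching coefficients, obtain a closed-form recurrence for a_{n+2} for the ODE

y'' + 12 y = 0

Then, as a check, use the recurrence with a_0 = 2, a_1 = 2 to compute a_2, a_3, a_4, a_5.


Substitute y = sum_n a_n x^n into y'' + (const) y = 0.
y''(x) = sum_{n>=0} (n+2)(n+1) a_{n+2} x^n.
The ODE becomes sum_n [(n+2)(n+1) a_{n+2} + 12 a_n] x^n = 0.
Setting each coefficient to zero gives the recurrence:
  (n+2)(n+1) a_{n+2} + 12 a_n = 0,
  a_{n+2} = -12 / ((n+1)(n+2)) a_n.

Check with a_0 = 2, a_1 = 2 (apply the recurrence for n = 0, 1, 2, 3): a_0 = 2, a_1 = 2, a_2 = -12, a_3 = -4, a_4 = 12, a_5 = 12/5.

a_{n+2} = -12/((n+1)(n+2)) * a_n; check: a_0 = 2, a_1 = 2, a_2 = -12, a_3 = -4, a_4 = 12, a_5 = 12/5


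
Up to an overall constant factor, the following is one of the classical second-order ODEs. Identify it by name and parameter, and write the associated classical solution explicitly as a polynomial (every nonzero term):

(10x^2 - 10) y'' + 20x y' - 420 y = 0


All three coefficients share the factor -10; dividing through by -10 gives  (1 - x^2) y'' - 2x y' + 42 y = 0.
This matches the Legendre equation (1 - x^2) y'' - 2x y' + n(n+1) y = 0 (note the -2x y' term) with n(n+1) = 42, so n = 6; the polynomial solution is P_6(x).
With y = sum_k a_k x^k, matching x^k gives (k+2)(k+1) a_{k+2} = [k(k+1) - n(n+1)] a_k = (k - 6)(k + 7) a_k. The right side vanishes at k = 6, so the series with the parity of 6 terminates at degree 6.
Standard normalization (P_n(1) = 1): leading coefficient (2n)!/(2^n (n!)^2) = 479001600/(64*518400) = 231/16, so a_6 = 231/16. Work downward with a_k = (k+1)(k+2) a_{k+2} / ((k - 6)(k + 7)):
  a_4 = (5)(6)(231/16) / ((4 - 6)(4 + 7)) = (3465/8)/(-22) = -315/16
  a_2 = (3)(4)(-315/16) / ((2 - 6)(2 + 7)) = (-945/4)/(-36) = 105/16
  a_0 = (1)(2)(105/16) / ((0 - 6)(0 + 7)) = (105/8)/(-42) = -5/16
Hence P_6(x) = 231 x^6/16 - 315 x^4/16 + 105 x^2/16 - 5/16.

P_6(x); series = 231 x^6/16 - 315 x^4/16 + 105 x^2/16 - 5/16


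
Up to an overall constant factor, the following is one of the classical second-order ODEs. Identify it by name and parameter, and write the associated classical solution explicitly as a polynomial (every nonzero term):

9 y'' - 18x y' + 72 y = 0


All three coefficients share the factor 9; dividing through by 9 gives  y'' - 2x y' + 8 y = 0.
This matches the Hermite equation y'' - 2x y' + 2n y = 0 with 2n = 8, so n = 4; the polynomial solution is H_4(x).
With y = sum_k a_k x^k, matching x^k gives (k+2)(k+1) a_{k+2} = 2(k - n) a_k = 2(k - 4) a_k. The right side vanishes at k = 4, so the series with the parity of 4 terminates at degree 4.
Standard normalization: leading coefficient of H_n is 2^n, so a_4 = 2^4 = 16. Work downward with a_k = (k+1)(k+2) a_{k+2} / (2(k - n)):
  a_2 = (3)(4)(16) / (2(2 - 4)) = 192/(-4) = -48
  a_0 = (1)(2)(-48) / (2(0 - 4)) = -96/(-8) = 12
Hence H_4(x) = 16 x^4 - 48 x^2 + 12.

H_4(x); series = 16 x^4 - 48 x^2 + 12


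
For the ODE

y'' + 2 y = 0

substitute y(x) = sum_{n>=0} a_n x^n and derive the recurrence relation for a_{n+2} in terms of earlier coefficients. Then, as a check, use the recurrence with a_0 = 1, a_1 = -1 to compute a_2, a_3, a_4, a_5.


Substitute y = sum_n a_n x^n into y'' + (const) y = 0.
y''(x) = sum_{n>=0} (n+2)(n+1) a_{n+2} x^n.
The ODE becomes sum_n [(n+2)(n+1) a_{n+2} + 2 a_n] x^n = 0.
Setting each coefficient to zero gives the recurrence:
  (n+2)(n+1) a_{n+2} + 2 a_n = 0,
  a_{n+2} = -2 / ((n+1)(n+2)) a_n.

Check with a_0 = 1, a_1 = -1 (apply the recurrence for n = 0, 1, 2, 3): a_0 = 1, a_1 = -1, a_2 = -1, a_3 = 1/3, a_4 = 1/6, a_5 = -1/30.

a_{n+2} = -2/((n+1)(n+2)) * a_n; check: a_0 = 1, a_1 = -1, a_2 = -1, a_3 = 1/3, a_4 = 1/6, a_5 = -1/30


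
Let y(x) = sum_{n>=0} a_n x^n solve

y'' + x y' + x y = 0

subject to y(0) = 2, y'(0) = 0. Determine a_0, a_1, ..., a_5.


Ansatz: y(x) = sum_{n>=0} a_n x^n, so y'(x) = sum_{n>=1} n a_n x^(n-1) and y''(x) = sum_{n>=2} n(n-1) a_n x^(n-2).
Substitute into P(x) y'' + Q(x) y' + R(x) y = 0 with P(x) = 1, Q(x) = x, R(x) = x, and match powers of x.
Initial conditions: a_0 = 2, a_1 = 0.
Setting the coefficient of each power of x to zero and solving order by order (substituting the coefficients already found):
  x^0: 2 a_2 = 0  ->  a_2 = 0
  x^1: 6 a_3 + a_1 + a_0 = 0  ->  6 a_3 = -a_1 - a_0 = -2  ->  a_3 = -1/3
  x^2: 12 a_4 + 2 a_2 + a_1 = 0  ->  12 a_4 = -2 a_2 - a_1 = 0  ->  a_4 = 0
  x^3: 20 a_5 + 3 a_3 + a_2 = 0  ->  20 a_5 = -3 a_3 - a_2 = 1  ->  a_5 = 1/20
Truncated series: y(x) = 2 - (1/3) x^3 + (1/20) x^5 + O(x^6).

a_0 = 2; a_1 = 0; a_2 = 0; a_3 = -1/3; a_4 = 0; a_5 = 1/20


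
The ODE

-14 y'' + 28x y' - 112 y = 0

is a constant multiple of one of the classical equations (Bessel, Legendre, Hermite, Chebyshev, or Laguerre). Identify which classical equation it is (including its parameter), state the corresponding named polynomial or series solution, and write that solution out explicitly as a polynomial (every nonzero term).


All three coefficients share the factor -14; dividing through by -14 gives  y'' - 2x y' + 8 y = 0.
This matches the Hermite equation y'' - 2x y' + 2n y = 0 with 2n = 8, so n = 4; the polynomial solution is H_4(x).
With y = sum_k a_k x^k, matching x^k gives (k+2)(k+1) a_{k+2} = 2(k - n) a_k = 2(k - 4) a_k. The right side vanishes at k = 4, so the series with the parity of 4 terminates at degree 4.
Standard normalization: leading coefficient of H_n is 2^n, so a_4 = 2^4 = 16. Work downward with a_k = (k+1)(k+2) a_{k+2} / (2(k - n)):
  a_2 = (3)(4)(16) / (2(2 - 4)) = 192/(-4) = -48
  a_0 = (1)(2)(-48) / (2(0 - 4)) = -96/(-8) = 12
Hence H_4(x) = 16 x^4 - 48 x^2 + 12.

H_4(x); series = 16 x^4 - 48 x^2 + 12


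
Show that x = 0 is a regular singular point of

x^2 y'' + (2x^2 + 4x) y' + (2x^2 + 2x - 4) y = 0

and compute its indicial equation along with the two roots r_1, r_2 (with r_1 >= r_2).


Divide by x^2 to reach normal form y'' + P_1(x) y' + P_2(x) y = 0 with P_1(x) = 2 + 4/x and P_2(x) = 2 + 2/x - 4/x^2.
x = 0 is a singular point because the y'-coefficient 2 + 4/x has a pole at x = 0 and the y-coefficient 2 + 2/x - 4/x^2 has a pole at x = 0.
It is a regular singular point because x P_1(x) = p(x) = 2x + 4 and x^2 P_2(x) = q(x) = 2x^2 + 2x - 4 are polynomials, hence analytic at x = 0.
p(0) = 4,  q(0) = -4.
Indicial equation: r(r-1) + p(0) r + q(0) = 0, i.e. r^2 + (p(0) - 1) r + q(0) = 0, i.e. r^2 + 3 r - 4 = 0.
Discriminant: (3)^2 - 4(-4) = 25, so r = (-3 ± 5)/2.
Solving: r_1 = 1, r_2 = -4.

indicial: r^2 + 3 r - 4 = 0; roots r_1 = 1, r_2 = -4


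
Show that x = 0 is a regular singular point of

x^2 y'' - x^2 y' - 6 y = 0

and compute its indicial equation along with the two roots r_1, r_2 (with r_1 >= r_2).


Divide by x^2 to reach normal form y'' + P_1(x) y' + P_2(x) y = 0 with P_1(x) = -1 and P_2(x) = -6/x^2.
x = 0 is a singular point because the y-coefficient -6/x^2 has a pole at x = 0.
It is a regular singular point because x P_1(x) = p(x) = -x and x^2 P_2(x) = q(x) = -6 are polynomials, hence analytic at x = 0.
p(0) = 0,  q(0) = -6.
Indicial equation: r(r-1) + p(0) r + q(0) = 0, i.e. r^2 + (p(0) - 1) r + q(0) = 0, i.e. r^2 - 1 r - 6 = 0.
Discriminant: (-1)^2 - 4(-6) = 25, so r = (1 ± 5)/2.
Solving: r_1 = 3, r_2 = -2.

indicial: r^2 - 1 r - 6 = 0; roots r_1 = 3, r_2 = -2


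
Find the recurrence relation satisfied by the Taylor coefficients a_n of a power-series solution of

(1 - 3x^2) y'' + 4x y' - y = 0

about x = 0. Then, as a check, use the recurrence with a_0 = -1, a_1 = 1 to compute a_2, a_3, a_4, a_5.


Substitute y = sum_n a_n x^n.
(1 - 3 x^2) y'' contributes (n+2)(n+1) a_{n+2} - 3 n(n-1) a_n at x^n.
4 x y'(x) contributes 4 n a_n at x^n.
-y(x) contributes -1 a_n at x^n.
Matching x^n: (n+2)(n+1) a_{n+2} + (-3 n(n-1) + 4 n - 1) a_n = 0.
Thus a_{n+2} = (3 n(n-1) - 4 n + 1) / ((n+1)(n+2)) * a_n.

Check with a_0 = -1, a_1 = 1 (apply the recurrence for n = 0, 1, 2, 3): a_0 = -1, a_1 = 1, a_2 = -1/2, a_3 = -1/2, a_4 = 1/24, a_5 = -7/40.

a_(n+2) = (3 n(n-1) - 4 n + 1) / ((n+1)(n+2)) * a_n; check: a_0 = -1, a_1 = 1, a_2 = -1/2, a_3 = -1/2, a_4 = 1/24, a_5 = -7/40


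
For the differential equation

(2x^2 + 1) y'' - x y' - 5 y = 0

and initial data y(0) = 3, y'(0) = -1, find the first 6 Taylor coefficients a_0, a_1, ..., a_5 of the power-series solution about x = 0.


Ansatz: y(x) = sum_{n>=0} a_n x^n, so y'(x) = sum_{n>=1} n a_n x^(n-1) and y''(x) = sum_{n>=2} n(n-1) a_n x^(n-2).
Substitute into P(x) y'' + Q(x) y' + R(x) y = 0 with P(x) = 2x^2 + 1, Q(x) = -x, R(x) = -5, and match powers of x.
Initial conditions: a_0 = 3, a_1 = -1.
Setting the coefficient of each power of x to zero and solving order by order (substituting the coefficients already found):
  x^0: 2 a_2 - 5 a_0 = 0  ->  2 a_2 = 5 a_0 = 15  ->  a_2 = 15/2
  x^1: 6 a_3 - 6 a_1 = 0  ->  6 a_3 = 6 a_1 = -6  ->  a_3 = -1
  x^2: 12 a_4 - 3 a_2 = 0  ->  12 a_4 = 3 a_2 = 45/2  ->  a_4 = 15/8
  x^3: 20 a_5 + 4 a_3 = 0  ->  20 a_5 = -4 a_3 = 4  ->  a_5 = 1/5
Truncated series: y(x) = 3 - x + (15/2) x^2 - x^3 + (15/8) x^4 + (1/5) x^5 + O(x^6).

a_0 = 3; a_1 = -1; a_2 = 15/2; a_3 = -1; a_4 = 15/8; a_5 = 1/5


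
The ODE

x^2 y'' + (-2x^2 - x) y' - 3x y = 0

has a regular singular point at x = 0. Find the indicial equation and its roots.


Divide by x^2 to reach normal form y'' + P_1(x) y' + P_2(x) y = 0 with P_1(x) = -2 - 1/x and P_2(x) = -3/x.
x = 0 is a singular point because the y'-coefficient -2 - 1/x has a pole at x = 0 and the y-coefficient -3/x has a pole at x = 0.
It is a regular singular point because x P_1(x) = p(x) = -2x - 1 and x^2 P_2(x) = q(x) = -3x are polynomials, hence analytic at x = 0.
p(0) = -1,  q(0) = 0.
Indicial equation: r(r-1) + p(0) r + q(0) = 0, i.e. r^2 + (p(0) - 1) r + q(0) = 0, i.e. r^2 - 2 r = 0.
Discriminant: (-2)^2 - 4(0) = 4, so r = (2 ± 2)/2.
Solving: r_1 = 2, r_2 = 0.

indicial: r^2 - 2 r = 0; roots r_1 = 2, r_2 = 0


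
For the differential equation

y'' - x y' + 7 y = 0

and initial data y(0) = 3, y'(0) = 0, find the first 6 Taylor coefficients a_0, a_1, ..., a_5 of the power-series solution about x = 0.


Ansatz: y(x) = sum_{n>=0} a_n x^n, so y'(x) = sum_{n>=1} n a_n x^(n-1) and y''(x) = sum_{n>=2} n(n-1) a_n x^(n-2).
Substitute into P(x) y'' + Q(x) y' + R(x) y = 0 with P(x) = 1, Q(x) = -x, R(x) = 7, and match powers of x.
Initial conditions: a_0 = 3, a_1 = 0.
Setting the coefficient of each power of x to zero and solving order by order (substituting the coefficients already found):
  x^0: 2 a_2 + 7 a_0 = 0  ->  2 a_2 = -7 a_0 = -21  ->  a_2 = -21/2
  x^1: 6 a_3 + 6 a_1 = 0  ->  6 a_3 = -6 a_1 = 0  ->  a_3 = 0
  x^2: 12 a_4 + 5 a_2 = 0  ->  12 a_4 = -5 a_2 = 105/2  ->  a_4 = 35/8
  x^3: 20 a_5 + 4 a_3 = 0  ->  20 a_5 = -4 a_3 = 0  ->  a_5 = 0
Truncated series: y(x) = 3 - (21/2) x^2 + (35/8) x^4 + O(x^6).

a_0 = 3; a_1 = 0; a_2 = -21/2; a_3 = 0; a_4 = 35/8; a_5 = 0


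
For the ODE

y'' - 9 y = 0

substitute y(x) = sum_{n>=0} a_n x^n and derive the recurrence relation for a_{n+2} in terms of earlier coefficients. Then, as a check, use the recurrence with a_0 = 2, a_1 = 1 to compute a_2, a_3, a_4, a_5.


Substitute y = sum_n a_n x^n into y'' + (const) y = 0.
y''(x) = sum_{n>=0} (n+2)(n+1) a_{n+2} x^n.
The ODE becomes sum_n [(n+2)(n+1) a_{n+2} - 9 a_n] x^n = 0.
Setting each coefficient to zero gives the recurrence:
  (n+2)(n+1) a_{n+2} - 9 a_n = 0,
  a_{n+2} = 9 / ((n+1)(n+2)) a_n.

Check with a_0 = 2, a_1 = 1 (apply the recurrence for n = 0, 1, 2, 3): a_0 = 2, a_1 = 1, a_2 = 9, a_3 = 3/2, a_4 = 27/4, a_5 = 27/40.

a_{n+2} = 9/((n+1)(n+2)) * a_n; check: a_0 = 2, a_1 = 1, a_2 = 9, a_3 = 3/2, a_4 = 27/4, a_5 = 27/40


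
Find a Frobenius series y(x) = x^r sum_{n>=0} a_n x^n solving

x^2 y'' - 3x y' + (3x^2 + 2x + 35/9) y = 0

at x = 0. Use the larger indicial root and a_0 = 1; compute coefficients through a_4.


Write in Frobenius form y'' + (p(x)/x) y' + (q(x)/x^2) y = 0:
  p(x) = -3,  q(x) = 3x^2 + 2x + 35/9.
Indicial equation: r(r-1) + (-3) r + (35/9) = 0 -> roots r_1 = 7/3, r_2 = 5/3.
Take r = r_1 = 7/3. Let y(x) = x^r sum_{n>=0} a_n x^n with a_0 = 1.
Substitute y = x^r sum a_n x^n and match x^{r+n}. The recurrence is
  D(n) a_n + 2 a_{n-1} + 3 a_{n-2} = 0,  where D(n) = (r+n)(r+n-1) + (-3)(r+n) + (35/9).
  a_n = [-2 a_{n-1} - 3 a_{n-2}] / D(n).
Since the indicial polynomial factors as (r - r_1)(r - r_2), D(n) = (r_1 + n - r_1)(r_1 + n - r_2) = n(n + 2/3).
Evaluating step by step (a_0 = 1):
  n = 1: D(1) = 1(1 + 2/3) = 5/3; numerator = -2(1) = -2; a_1 = (-2)/(5/3) = -6/5
  n = 2: D(2) = 2(2 + 2/3) = 16/3; numerator = -2(-6/5) - 3(1) = -3/5; a_2 = (-3/5)/(16/3) = -9/80
  n = 3: D(3) = 3(3 + 2/3) = 11; numerator = -2(-9/80) - 3(-6/5) = 153/40; a_3 = (153/40)/(11) = 153/440
  n = 4: D(4) = 4(4 + 2/3) = 56/3; numerator = -2(153/440) - 3(-9/80) = -63/176; a_4 = (-63/176)/(56/3) = -27/1408

r = 7/3; a_0 = 1; a_1 = -6/5; a_2 = -9/80; a_3 = 153/440; a_4 = -27/1408


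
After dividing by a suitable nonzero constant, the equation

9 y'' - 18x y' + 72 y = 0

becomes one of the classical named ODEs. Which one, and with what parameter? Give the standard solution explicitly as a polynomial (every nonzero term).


All three coefficients share the factor 9; dividing through by 9 gives  y'' - 2x y' + 8 y = 0.
This matches the Hermite equation y'' - 2x y' + 2n y = 0 with 2n = 8, so n = 4; the polynomial solution is H_4(x).
With y = sum_k a_k x^k, matching x^k gives (k+2)(k+1) a_{k+2} = 2(k - n) a_k = 2(k - 4) a_k. The right side vanishes at k = 4, so the series with the parity of 4 terminates at degree 4.
Standard normalization: leading coefficient of H_n is 2^n, so a_4 = 2^4 = 16. Work downward with a_k = (k+1)(k+2) a_{k+2} / (2(k - n)):
  a_2 = (3)(4)(16) / (2(2 - 4)) = 192/(-4) = -48
  a_0 = (1)(2)(-48) / (2(0 - 4)) = -96/(-8) = 12
Hence H_4(x) = 16 x^4 - 48 x^2 + 12.

H_4(x); series = 16 x^4 - 48 x^2 + 12


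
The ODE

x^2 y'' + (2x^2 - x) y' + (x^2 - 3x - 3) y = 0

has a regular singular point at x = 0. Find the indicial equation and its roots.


Divide by x^2 to reach normal form y'' + P_1(x) y' + P_2(x) y = 0 with P_1(x) = 2 - 1/x and P_2(x) = 1 - 3/x - 3/x^2.
x = 0 is a singular point because the y'-coefficient 2 - 1/x has a pole at x = 0 and the y-coefficient 1 - 3/x - 3/x^2 has a pole at x = 0.
It is a regular singular point because x P_1(x) = p(x) = 2x - 1 and x^2 P_2(x) = q(x) = x^2 - 3x - 3 are polynomials, hence analytic at x = 0.
p(0) = -1,  q(0) = -3.
Indicial equation: r(r-1) + p(0) r + q(0) = 0, i.e. r^2 + (p(0) - 1) r + q(0) = 0, i.e. r^2 - 2 r - 3 = 0.
Discriminant: (-2)^2 - 4(-3) = 16, so r = (2 ± 4)/2.
Solving: r_1 = 3, r_2 = -1.

indicial: r^2 - 2 r - 3 = 0; roots r_1 = 3, r_2 = -1


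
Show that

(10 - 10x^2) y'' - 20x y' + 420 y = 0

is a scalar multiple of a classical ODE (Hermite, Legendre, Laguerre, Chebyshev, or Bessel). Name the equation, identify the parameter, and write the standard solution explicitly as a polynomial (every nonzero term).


All three coefficients share the factor 10; dividing through by 10 gives  (1 - x^2) y'' - 2x y' + 42 y = 0.
This matches the Legendre equation (1 - x^2) y'' - 2x y' + n(n+1) y = 0 (note the -2x y' term) with n(n+1) = 42, so n = 6; the polynomial solution is P_6(x).
With y = sum_k a_k x^k, matching x^k gives (k+2)(k+1) a_{k+2} = [k(k+1) - n(n+1)] a_k = (k - 6)(k + 7) a_k. The right side vanishes at k = 6, so the series with the parity of 6 terminates at degree 6.
Standard normalization (P_n(1) = 1): leading coefficient (2n)!/(2^n (n!)^2) = 479001600/(64*518400) = 231/16, so a_6 = 231/16. Work downward with a_k = (k+1)(k+2) a_{k+2} / ((k - 6)(k + 7)):
  a_4 = (5)(6)(231/16) / ((4 - 6)(4 + 7)) = (3465/8)/(-22) = -315/16
  a_2 = (3)(4)(-315/16) / ((2 - 6)(2 + 7)) = (-945/4)/(-36) = 105/16
  a_0 = (1)(2)(105/16) / ((0 - 6)(0 + 7)) = (105/8)/(-42) = -5/16
Hence P_6(x) = 231 x^6/16 - 315 x^4/16 + 105 x^2/16 - 5/16.

P_6(x); series = 231 x^6/16 - 315 x^4/16 + 105 x^2/16 - 5/16


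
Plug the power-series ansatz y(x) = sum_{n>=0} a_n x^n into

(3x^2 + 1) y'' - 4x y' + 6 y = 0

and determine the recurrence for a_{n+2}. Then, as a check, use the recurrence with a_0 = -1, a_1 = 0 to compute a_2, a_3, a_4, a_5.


Substitute y = sum_n a_n x^n.
(1 + 3 x^2) y'' contributes (n+2)(n+1) a_{n+2} + 3 n(n-1) a_n at x^n.
-4 x y'(x) contributes -4 n a_n at x^n.
6 y(x) contributes 6 a_n at x^n.
Matching x^n: (n+2)(n+1) a_{n+2} + (3 n(n-1) - 4 n + 6) a_n = 0.
Thus a_{n+2} = (-3 n(n-1) + 4 n - 6) / ((n+1)(n+2)) * a_n.

Check with a_0 = -1, a_1 = 0 (apply the recurrence for n = 0, 1, 2, 3): a_0 = -1, a_1 = 0, a_2 = 3, a_3 = 0, a_4 = -1, a_5 = 0.

a_(n+2) = (-3 n(n-1) + 4 n - 6) / ((n+1)(n+2)) * a_n; check: a_0 = -1, a_1 = 0, a_2 = 3, a_3 = 0, a_4 = -1, a_5 = 0


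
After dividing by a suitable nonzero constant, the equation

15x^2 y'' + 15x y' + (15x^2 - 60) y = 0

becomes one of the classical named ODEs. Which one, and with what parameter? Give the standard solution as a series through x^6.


All three coefficients share the factor 15; dividing through by 15 gives  x^2 y'' + x y' + (x^2 - 4) y = 0.
This matches the Bessel equation x^2 y'' + x y' + (x^2 - nu^2) y = 0 with nu^2 = 4, so nu = 2; the solution bounded at x = 0 is J_2(x).
Frobenius at x = 0: indicial roots ±nu; for r = nu the recurrence k(k + 2nu) c_k = -c_{k-2} gives the standard series J_nu(x) = sum_{k>=0} (-1)^k / (k! (k+nu)!) (x/2)^(2k+nu). Evaluate the first 3 terms:
  k = 0: (-1)^0 / (0! * 2! * 2^2) x^2 = 1/(1*2*4) x^2 = (1/8) x^2
  k = 1: (-1)^1 / (1! * 3! * 2^4) x^4 = -1/(1*6*16) x^4 = (-1/96) x^4
  k = 2: (-1)^2 / (2! * 4! * 2^6) x^6 = 1/(2*24*64) x^6 = (1/3072) x^6
Hence J_2(x) = x^6/3072 - x^4/96 + x^2/8 + ....

J_2(x); series = x^6/3072 - x^4/96 + x^2/8


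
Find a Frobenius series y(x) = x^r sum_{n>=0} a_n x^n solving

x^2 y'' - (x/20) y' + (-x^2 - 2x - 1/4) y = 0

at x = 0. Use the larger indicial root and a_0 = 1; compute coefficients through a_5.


Write in Frobenius form y'' + (p(x)/x) y' + (q(x)/x^2) y = 0:
  p(x) = -1/20,  q(x) = -x^2 - 2x - 1/4.
Indicial equation: r(r-1) + (-1/20) r + (-1/4) = 0 -> roots r_1 = 5/4, r_2 = -1/5.
Take r = r_1 = 5/4. Let y(x) = x^r sum_{n>=0} a_n x^n with a_0 = 1.
Substitute y = x^r sum a_n x^n and match x^{r+n}. The recurrence is
  D(n) a_n - 2 a_{n-1} - 1 a_{n-2} = 0,  where D(n) = (r+n)(r+n-1) + (-1/20)(r+n) + (-1/4).
  a_n = [2 a_{n-1} + 1 a_{n-2}] / D(n).
Since the indicial polynomial factors as (r - r_1)(r - r_2), D(n) = (r_1 + n - r_1)(r_1 + n - r_2) = n(n + 29/20).
Evaluating step by step (a_0 = 1):
  n = 1: D(1) = 1(1 + 29/20) = 49/20; numerator = 2(1) = 2; a_1 = (2)/(49/20) = 40/49
  n = 2: D(2) = 2(2 + 29/20) = 69/10; numerator = 2(40/49) + 1(1) = 129/49; a_2 = (129/49)/(69/10) = 430/1127
  n = 3: D(3) = 3(3 + 29/20) = 267/20; numerator = 2(430/1127) + 1(40/49) = 1780/1127; a_3 = (1780/1127)/(267/20) = 400/3381
  n = 4: D(4) = 4(4 + 29/20) = 109/5; numerator = 2(400/3381) + 1(430/1127) = 2090/3381; a_4 = (2090/3381)/(109/5) = 10450/368529
  n = 5: D(5) = 5(5 + 29/20) = 129/4; numerator = 2(10450/368529) + 1(400/3381) = 21500/122843; a_5 = (21500/122843)/(129/4) = 2000/368529

r = 5/4; a_0 = 1; a_1 = 40/49; a_2 = 430/1127; a_3 = 400/3381; a_4 = 10450/368529; a_5 = 2000/368529


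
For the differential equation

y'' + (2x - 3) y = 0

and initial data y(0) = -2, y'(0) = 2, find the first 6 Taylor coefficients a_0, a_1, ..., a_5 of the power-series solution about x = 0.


Ansatz: y(x) = sum_{n>=0} a_n x^n, so y'(x) = sum_{n>=1} n a_n x^(n-1) and y''(x) = sum_{n>=2} n(n-1) a_n x^(n-2).
Substitute into P(x) y'' + Q(x) y' + R(x) y = 0 with P(x) = 1, Q(x) = 0, R(x) = 2x - 3, and match powers of x.
Initial conditions: a_0 = -2, a_1 = 2.
Setting the coefficient of each power of x to zero and solving order by order (substituting the coefficients already found):
  x^0: 2 a_2 - 3 a_0 = 0  ->  2 a_2 = 3 a_0 = -6  ->  a_2 = -3
  x^1: 6 a_3 - 3 a_1 + 2 a_0 = 0  ->  6 a_3 = 3 a_1 - 2 a_0 = 10  ->  a_3 = 5/3
  x^2: 12 a_4 - 3 a_2 + 2 a_1 = 0  ->  12 a_4 = 3 a_2 - 2 a_1 = -13  ->  a_4 = -13/12
  x^3: 20 a_5 - 3 a_3 + 2 a_2 = 0  ->  20 a_5 = 3 a_3 - 2 a_2 = 11  ->  a_5 = 11/20
Truncated series: y(x) = -2 + 2 x - 3 x^2 + (5/3) x^3 - (13/12) x^4 + (11/20) x^5 + O(x^6).

a_0 = -2; a_1 = 2; a_2 = -3; a_3 = 5/3; a_4 = -13/12; a_5 = 11/20


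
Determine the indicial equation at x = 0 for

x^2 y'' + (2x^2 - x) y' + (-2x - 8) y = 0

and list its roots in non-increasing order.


Divide by x^2 to reach normal form y'' + P_1(x) y' + P_2(x) y = 0 with P_1(x) = 2 - 1/x and P_2(x) = -2/x - 8/x^2.
x = 0 is a singular point because the y'-coefficient 2 - 1/x has a pole at x = 0 and the y-coefficient -2/x - 8/x^2 has a pole at x = 0.
It is a regular singular point because x P_1(x) = p(x) = 2x - 1 and x^2 P_2(x) = q(x) = -2x - 8 are polynomials, hence analytic at x = 0.
p(0) = -1,  q(0) = -8.
Indicial equation: r(r-1) + p(0) r + q(0) = 0, i.e. r^2 + (p(0) - 1) r + q(0) = 0, i.e. r^2 - 2 r - 8 = 0.
Discriminant: (-2)^2 - 4(-8) = 36, so r = (2 ± 6)/2.
Solving: r_1 = 4, r_2 = -2.

indicial: r^2 - 2 r - 8 = 0; roots r_1 = 4, r_2 = -2


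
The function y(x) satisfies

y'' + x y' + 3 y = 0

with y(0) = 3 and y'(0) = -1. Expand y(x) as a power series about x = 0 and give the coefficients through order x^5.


Ansatz: y(x) = sum_{n>=0} a_n x^n, so y'(x) = sum_{n>=1} n a_n x^(n-1) and y''(x) = sum_{n>=2} n(n-1) a_n x^(n-2).
Substitute into P(x) y'' + Q(x) y' + R(x) y = 0 with P(x) = 1, Q(x) = x, R(x) = 3, and match powers of x.
Initial conditions: a_0 = 3, a_1 = -1.
Setting the coefficient of each power of x to zero and solving order by order (substituting the coefficients already found):
  x^0: 2 a_2 + 3 a_0 = 0  ->  2 a_2 = -3 a_0 = -9  ->  a_2 = -9/2
  x^1: 6 a_3 + 4 a_1 = 0  ->  6 a_3 = -4 a_1 = 4  ->  a_3 = 2/3
  x^2: 12 a_4 + 5 a_2 = 0  ->  12 a_4 = -5 a_2 = 45/2  ->  a_4 = 15/8
  x^3: 20 a_5 + 6 a_3 = 0  ->  20 a_5 = -6 a_3 = -4  ->  a_5 = -1/5
Truncated series: y(x) = 3 - x - (9/2) x^2 + (2/3) x^3 + (15/8) x^4 - (1/5) x^5 + O(x^6).

a_0 = 3; a_1 = -1; a_2 = -9/2; a_3 = 2/3; a_4 = 15/8; a_5 = -1/5


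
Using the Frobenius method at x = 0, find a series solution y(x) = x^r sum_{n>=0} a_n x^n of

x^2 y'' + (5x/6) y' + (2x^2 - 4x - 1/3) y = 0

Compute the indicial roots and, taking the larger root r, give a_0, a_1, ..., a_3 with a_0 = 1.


Write in Frobenius form y'' + (p(x)/x) y' + (q(x)/x^2) y = 0:
  p(x) = 5/6,  q(x) = 2x^2 - 4x - 1/3.
Indicial equation: r(r-1) + (5/6) r + (-1/3) = 0 -> roots r_1 = 2/3, r_2 = -1/2.
Take r = r_1 = 2/3. Let y(x) = x^r sum_{n>=0} a_n x^n with a_0 = 1.
Substitute y = x^r sum a_n x^n and match x^{r+n}. The recurrence is
  D(n) a_n - 4 a_{n-1} + 2 a_{n-2} = 0,  where D(n) = (r+n)(r+n-1) + (5/6)(r+n) + (-1/3).
  a_n = [4 a_{n-1} - 2 a_{n-2}] / D(n).
Since the indicial polynomial factors as (r - r_1)(r - r_2), D(n) = (r_1 + n - r_1)(r_1 + n - r_2) = n(n + 7/6).
Evaluating step by step (a_0 = 1):
  n = 1: D(1) = 1(1 + 7/6) = 13/6; numerator = 4(1) = 4; a_1 = (4)/(13/6) = 24/13
  n = 2: D(2) = 2(2 + 7/6) = 19/3; numerator = 4(24/13) - 2(1) = 70/13; a_2 = (70/13)/(19/3) = 210/247
  n = 3: D(3) = 3(3 + 7/6) = 25/2; numerator = 4(210/247) - 2(24/13) = -72/247; a_3 = (-72/247)/(25/2) = -144/6175

r = 2/3; a_0 = 1; a_1 = 24/13; a_2 = 210/247; a_3 = -144/6175


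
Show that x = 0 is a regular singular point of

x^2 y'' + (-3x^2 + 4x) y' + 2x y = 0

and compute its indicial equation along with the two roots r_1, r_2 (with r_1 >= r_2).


Divide by x^2 to reach normal form y'' + P_1(x) y' + P_2(x) y = 0 with P_1(x) = -3 + 4/x and P_2(x) = 2/x.
x = 0 is a singular point because the y'-coefficient -3 + 4/x has a pole at x = 0 and the y-coefficient 2/x has a pole at x = 0.
It is a regular singular point because x P_1(x) = p(x) = 4 - 3x and x^2 P_2(x) = q(x) = 2x are polynomials, hence analytic at x = 0.
p(0) = 4,  q(0) = 0.
Indicial equation: r(r-1) + p(0) r + q(0) = 0, i.e. r^2 + (p(0) - 1) r + q(0) = 0, i.e. r^2 + 3 r = 0.
Discriminant: (3)^2 - 4(0) = 9, so r = (-3 ± 3)/2.
Solving: r_1 = 0, r_2 = -3.

indicial: r^2 + 3 r = 0; roots r_1 = 0, r_2 = -3


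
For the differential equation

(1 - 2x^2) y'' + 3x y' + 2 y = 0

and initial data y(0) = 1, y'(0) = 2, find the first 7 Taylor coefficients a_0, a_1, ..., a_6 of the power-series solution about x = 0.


Ansatz: y(x) = sum_{n>=0} a_n x^n, so y'(x) = sum_{n>=1} n a_n x^(n-1) and y''(x) = sum_{n>=2} n(n-1) a_n x^(n-2).
Substitute into P(x) y'' + Q(x) y' + R(x) y = 0 with P(x) = 1 - 2x^2, Q(x) = 3x, R(x) = 2, and match powers of x.
Initial conditions: a_0 = 1, a_1 = 2.
Setting the coefficient of each power of x to zero and solving order by order (substituting the coefficients already found):
  x^0: 2 a_2 + 2 a_0 = 0  ->  2 a_2 = -2 a_0 = -2  ->  a_2 = -1
  x^1: 6 a_3 + 5 a_1 = 0  ->  6 a_3 = -5 a_1 = -10  ->  a_3 = -5/3
  x^2: 12 a_4 + 4 a_2 = 0  ->  12 a_4 = -4 a_2 = 4  ->  a_4 = 1/3
  x^3: 20 a_5 - a_3 = 0  ->  20 a_5 = a_3 = -5/3  ->  a_5 = -1/12
  x^4: 30 a_6 - 10 a_4 = 0  ->  30 a_6 = 10 a_4 = 10/3  ->  a_6 = 1/9
Truncated series: y(x) = 1 + 2 x - x^2 - (5/3) x^3 + (1/3) x^4 - (1/12) x^5 + (1/9) x^6 + O(x^7).

a_0 = 1; a_1 = 2; a_2 = -1; a_3 = -5/3; a_4 = 1/3; a_5 = -1/12; a_6 = 1/9


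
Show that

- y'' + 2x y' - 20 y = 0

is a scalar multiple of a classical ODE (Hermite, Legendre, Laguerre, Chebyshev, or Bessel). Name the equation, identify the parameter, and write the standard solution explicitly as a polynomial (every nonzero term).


All three coefficients share the factor -1; dividing through by -1 gives  y'' - 2x y' + 20 y = 0.
This matches the Hermite equation y'' - 2x y' + 2n y = 0 with 2n = 20, so n = 10; the polynomial solution is H_10(x).
With y = sum_k a_k x^k, matching x^k gives (k+2)(k+1) a_{k+2} = 2(k - n) a_k = 2(k - 10) a_k. The right side vanishes at k = 10, so the series with the parity of 10 terminates at degree 10.
Standard normalization: leading coefficient of H_n is 2^n, so a_10 = 2^10 = 1024. Work downward with a_k = (k+1)(k+2) a_{k+2} / (2(k - n)):
  a_8 = (9)(10)(1024) / (2(8 - 10)) = 92160/(-4) = -23040
  a_6 = (7)(8)(-23040) / (2(6 - 10)) = -1290240/(-8) = 161280
  a_4 = (5)(6)(161280) / (2(4 - 10)) = 4838400/(-12) = -403200
  a_2 = (3)(4)(-403200) / (2(2 - 10)) = -4838400/(-16) = 302400
  a_0 = (1)(2)(302400) / (2(0 - 10)) = 604800/(-20) = -30240
Hence H_10(x) = 1024 x^10 - 23040 x^8 + 161280 x^6 - 403200 x^4 + 302400 x^2 - 30240.

H_10(x); series = 1024 x^10 - 23040 x^8 + 161280 x^6 - 403200 x^4 + 302400 x^2 - 30240


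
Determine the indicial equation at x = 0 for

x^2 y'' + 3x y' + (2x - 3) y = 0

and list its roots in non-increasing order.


Divide by x^2 to reach normal form y'' + P_1(x) y' + P_2(x) y = 0 with P_1(x) = 3/x and P_2(x) = 2/x - 3/x^2.
x = 0 is a singular point because the y'-coefficient 3/x has a pole at x = 0 and the y-coefficient 2/x - 3/x^2 has a pole at x = 0.
It is a regular singular point because x P_1(x) = p(x) = 3 and x^2 P_2(x) = q(x) = 2x - 3 are polynomials, hence analytic at x = 0.
p(0) = 3,  q(0) = -3.
Indicial equation: r(r-1) + p(0) r + q(0) = 0, i.e. r^2 + (p(0) - 1) r + q(0) = 0, i.e. r^2 + 2 r - 3 = 0.
Discriminant: (2)^2 - 4(-3) = 16, so r = (-2 ± 4)/2.
Solving: r_1 = 1, r_2 = -3.

indicial: r^2 + 2 r - 3 = 0; roots r_1 = 1, r_2 = -3


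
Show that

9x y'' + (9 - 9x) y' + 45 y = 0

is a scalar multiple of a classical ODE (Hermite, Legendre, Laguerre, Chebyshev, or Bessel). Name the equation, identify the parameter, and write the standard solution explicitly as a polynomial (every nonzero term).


All three coefficients share the factor 9; dividing through by 9 gives  x y'' + (1 - x) y' + 5 y = 0.
This matches the Laguerre equation x y'' + (1 - x) y' + n y = 0 with n = 5; the polynomial solution is L_5(x).
With y = sum_k a_k x^k, matching x^k gives (k+1)k a_{k+1} + (k+1) a_{k+1} - k a_k + n a_k = 0, i.e. (k+1)^2 a_{k+1} = (k - n) a_k = (k - 5) a_k. The right side vanishes at k = 5, so the series terminates at degree 5.
Standard normalization L_n(0) = 1 gives a_0 = 1. Work upward with a_{k+1} = (k - 5) a_k / (k+1)^2:
  a_1 = (0 - 5)(1) / 1^2 = -5/1 = -5
  a_2 = (1 - 5)(-5) / 2^2 = 20/4 = 5
  a_3 = (2 - 5)(5) / 3^2 = -15/9 = -5/3
  a_4 = (3 - 5)(-5/3) / 4^2 = (10/3)/16 = 5/24
  a_5 = (4 - 5)(5/24) / 5^2 = (-5/24)/25 = -1/120
Hence L_5(x) = -x^5/120 + 5 x^4/24 - 5 x^3/3 + 5 x^2 - 5 x + 1.

L_5(x); series = -x^5/120 + 5 x^4/24 - 5 x^3/3 + 5 x^2 - 5 x + 1


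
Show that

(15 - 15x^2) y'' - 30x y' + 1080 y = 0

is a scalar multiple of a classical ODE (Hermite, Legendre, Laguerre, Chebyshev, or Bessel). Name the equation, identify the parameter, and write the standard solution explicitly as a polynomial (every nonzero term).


All three coefficients share the factor 15; dividing through by 15 gives  (1 - x^2) y'' - 2x y' + 72 y = 0.
This matches the Legendre equation (1 - x^2) y'' - 2x y' + n(n+1) y = 0 (note the -2x y' term) with n(n+1) = 72, so n = 8; the polynomial solution is P_8(x).
With y = sum_k a_k x^k, matching x^k gives (k+2)(k+1) a_{k+2} = [k(k+1) - n(n+1)] a_k = (k - 8)(k + 9) a_k. The right side vanishes at k = 8, so the series with the parity of 8 terminates at degree 8.
Standard normalization (P_n(1) = 1): leading coefficient (2n)!/(2^n (n!)^2) = 20922789888000/(256*1625702400) = 6435/128, so a_8 = 6435/128. Work downward with a_k = (k+1)(k+2) a_{k+2} / ((k - 8)(k + 9)):
  a_6 = (7)(8)(6435/128) / ((6 - 8)(6 + 9)) = (45045/16)/(-30) = -3003/32
  a_4 = (5)(6)(-3003/32) / ((4 - 8)(4 + 9)) = (-45045/16)/(-52) = 3465/64
  a_2 = (3)(4)(3465/64) / ((2 - 8)(2 + 9)) = (10395/16)/(-66) = -315/32
  a_0 = (1)(2)(-315/32) / ((0 - 8)(0 + 9)) = (-315/16)/(-72) = 35/128
Hence P_8(x) = 6435 x^8/128 - 3003 x^6/32 + 3465 x^4/64 - 315 x^2/32 + 35/128.

P_8(x); series = 6435 x^8/128 - 3003 x^6/32 + 3465 x^4/64 - 315 x^2/32 + 35/128


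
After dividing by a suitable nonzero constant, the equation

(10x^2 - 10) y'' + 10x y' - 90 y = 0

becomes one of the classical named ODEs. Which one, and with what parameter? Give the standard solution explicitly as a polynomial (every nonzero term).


All three coefficients share the factor -10; dividing through by -10 gives  (1 - x^2) y'' - x y' + 9 y = 0.
This matches the Chebyshev equation (1 - x^2) y'' - x y' + n^2 y = 0 (note the -x y' term, not -2x y') with n^2 = 9, so n = 3; the polynomial solution is T_3(x).
With y = sum_k a_k x^k, matching x^k gives (k+2)(k+1) a_{k+2} = (k^2 - n^2) a_k = (k - 3)(k + 3) a_k. The right side vanishes at k = 3, so the series with the parity of 3 terminates at degree 3.
Standard normalization: leading coefficient of T_n is 2^(n-1), so a_3 = 2^2 = 4. Work downward with a_k = (k+1)(k+2) a_{k+2} / ((k - 3)(k + 3)):
  a_1 = (2)(3)(4) / ((1 - 3)(1 + 3)) = 24/(-8) = -3
Hence T_3(x) = 4 x^3 - 3 x.

T_3(x); series = 4 x^3 - 3 x


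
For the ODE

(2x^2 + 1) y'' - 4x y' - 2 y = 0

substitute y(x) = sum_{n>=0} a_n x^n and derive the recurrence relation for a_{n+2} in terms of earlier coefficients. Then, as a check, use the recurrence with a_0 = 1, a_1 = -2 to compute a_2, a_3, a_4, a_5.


Substitute y = sum_n a_n x^n.
(1 + 2 x^2) y'' contributes (n+2)(n+1) a_{n+2} + 2 n(n-1) a_n at x^n.
-4 x y'(x) contributes -4 n a_n at x^n.
-2 y(x) contributes -2 a_n at x^n.
Matching x^n: (n+2)(n+1) a_{n+2} + (2 n(n-1) - 4 n - 2) a_n = 0.
Thus a_{n+2} = (-2 n(n-1) + 4 n + 2) / ((n+1)(n+2)) * a_n.

Check with a_0 = 1, a_1 = -2 (apply the recurrence for n = 0, 1, 2, 3): a_0 = 1, a_1 = -2, a_2 = 1, a_3 = -2, a_4 = 1/2, a_5 = -1/5.

a_(n+2) = (-2 n(n-1) + 4 n + 2) / ((n+1)(n+2)) * a_n; check: a_0 = 1, a_1 = -2, a_2 = 1, a_3 = -2, a_4 = 1/2, a_5 = -1/5


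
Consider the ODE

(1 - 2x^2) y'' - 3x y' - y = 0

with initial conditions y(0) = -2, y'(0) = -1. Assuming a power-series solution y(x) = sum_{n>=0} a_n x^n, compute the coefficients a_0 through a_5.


Ansatz: y(x) = sum_{n>=0} a_n x^n, so y'(x) = sum_{n>=1} n a_n x^(n-1) and y''(x) = sum_{n>=2} n(n-1) a_n x^(n-2).
Substitute into P(x) y'' + Q(x) y' + R(x) y = 0 with P(x) = 1 - 2x^2, Q(x) = -3x, R(x) = -1, and match powers of x.
Initial conditions: a_0 = -2, a_1 = -1.
Setting the coefficient of each power of x to zero and solving order by order (substituting the coefficients already found):
  x^0: 2 a_2 - a_0 = 0  ->  2 a_2 = a_0 = -2  ->  a_2 = -1
  x^1: 6 a_3 - 4 a_1 = 0  ->  6 a_3 = 4 a_1 = -4  ->  a_3 = -2/3
  x^2: 12 a_4 - 11 a_2 = 0  ->  12 a_4 = 11 a_2 = -11  ->  a_4 = -11/12
  x^3: 20 a_5 - 22 a_3 = 0  ->  20 a_5 = 22 a_3 = -44/3  ->  a_5 = -11/15
Truncated series: y(x) = -2 - x - x^2 - (2/3) x^3 - (11/12) x^4 - (11/15) x^5 + O(x^6).

a_0 = -2; a_1 = -1; a_2 = -1; a_3 = -2/3; a_4 = -11/12; a_5 = -11/15


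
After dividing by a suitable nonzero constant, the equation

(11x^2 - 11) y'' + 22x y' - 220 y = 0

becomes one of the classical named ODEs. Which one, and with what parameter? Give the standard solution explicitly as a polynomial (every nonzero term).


All three coefficients share the factor -11; dividing through by -11 gives  (1 - x^2) y'' - 2x y' + 20 y = 0.
This matches the Legendre equation (1 - x^2) y'' - 2x y' + n(n+1) y = 0 (note the -2x y' term) with n(n+1) = 20, so n = 4; the polynomial solution is P_4(x).
With y = sum_k a_k x^k, matching x^k gives (k+2)(k+1) a_{k+2} = [k(k+1) - n(n+1)] a_k = (k - 4)(k + 5) a_k. The right side vanishes at k = 4, so the series with the parity of 4 terminates at degree 4.
Standard normalization (P_n(1) = 1): leading coefficient (2n)!/(2^n (n!)^2) = 40320/(16*576) = 35/8, so a_4 = 35/8. Work downward with a_k = (k+1)(k+2) a_{k+2} / ((k - 4)(k + 5)):
  a_2 = (3)(4)(35/8) / ((2 - 4)(2 + 5)) = (105/2)/(-14) = -15/4
  a_0 = (1)(2)(-15/4) / ((0 - 4)(0 + 5)) = (-15/2)/(-20) = 3/8
Hence P_4(x) = 35 x^4/8 - 15 x^2/4 + 3/8.

P_4(x); series = 35 x^4/8 - 15 x^2/4 + 3/8


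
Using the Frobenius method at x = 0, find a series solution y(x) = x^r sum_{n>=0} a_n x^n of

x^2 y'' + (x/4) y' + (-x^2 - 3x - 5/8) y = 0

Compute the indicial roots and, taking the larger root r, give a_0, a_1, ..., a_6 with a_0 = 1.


Write in Frobenius form y'' + (p(x)/x) y' + (q(x)/x^2) y = 0:
  p(x) = 1/4,  q(x) = -x^2 - 3x - 5/8.
Indicial equation: r(r-1) + (1/4) r + (-5/8) = 0 -> roots r_1 = 5/4, r_2 = -1/2.
Take r = r_1 = 5/4. Let y(x) = x^r sum_{n>=0} a_n x^n with a_0 = 1.
Substitute y = x^r sum a_n x^n and match x^{r+n}. The recurrence is
  D(n) a_n - 3 a_{n-1} - 1 a_{n-2} = 0,  where D(n) = (r+n)(r+n-1) + (1/4)(r+n) + (-5/8).
  a_n = [3 a_{n-1} + 1 a_{n-2}] / D(n).
Since the indicial polynomial factors as (r - r_1)(r - r_2), D(n) = (r_1 + n - r_1)(r_1 + n - r_2) = n(n + 7/4).
Evaluating step by step (a_0 = 1):
  n = 1: D(1) = 1(1 + 7/4) = 11/4; numerator = 3(1) = 3; a_1 = (3)/(11/4) = 12/11
  n = 2: D(2) = 2(2 + 7/4) = 15/2; numerator = 3(12/11) + 1(1) = 47/11; a_2 = (47/11)/(15/2) = 94/165
  n = 3: D(3) = 3(3 + 7/4) = 57/4; numerator = 3(94/165) + 1(12/11) = 14/5; a_3 = (14/5)/(57/4) = 56/285
  n = 4: D(4) = 4(4 + 7/4) = 23; numerator = 3(56/285) + 1(94/165) = 3634/3135; a_4 = (3634/3135)/(23) = 158/3135
  n = 5: D(5) = 5(5 + 7/4) = 135/4; numerator = 3(158/3135) + 1(56/285) = 218/627; a_5 = (218/627)/(135/4) = 872/84645
  n = 6: D(6) = 6(6 + 7/4) = 93/2; numerator = 3(872/84645) + 1(158/3135) = 2294/28215; a_6 = (2294/28215)/(93/2) = 148/84645

r = 5/4; a_0 = 1; a_1 = 12/11; a_2 = 94/165; a_3 = 56/285; a_4 = 158/3135; a_5 = 872/84645; a_6 = 148/84645
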